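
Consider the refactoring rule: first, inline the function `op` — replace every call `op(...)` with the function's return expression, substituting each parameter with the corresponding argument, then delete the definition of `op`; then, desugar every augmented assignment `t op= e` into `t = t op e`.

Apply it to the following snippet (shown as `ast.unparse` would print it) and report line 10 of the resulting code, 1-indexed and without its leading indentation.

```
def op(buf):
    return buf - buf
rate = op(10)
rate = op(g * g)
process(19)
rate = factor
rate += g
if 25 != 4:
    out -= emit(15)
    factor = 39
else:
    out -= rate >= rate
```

out = out - (rate >= rate)

Transformed code:
rate = 10 - 10
rate = g * g - g * g
process(19)
rate = factor
rate = rate + g
if 25 != 4:
    out = out - emit(15)
    factor = 39
else:
    out = out - (rate >= rate)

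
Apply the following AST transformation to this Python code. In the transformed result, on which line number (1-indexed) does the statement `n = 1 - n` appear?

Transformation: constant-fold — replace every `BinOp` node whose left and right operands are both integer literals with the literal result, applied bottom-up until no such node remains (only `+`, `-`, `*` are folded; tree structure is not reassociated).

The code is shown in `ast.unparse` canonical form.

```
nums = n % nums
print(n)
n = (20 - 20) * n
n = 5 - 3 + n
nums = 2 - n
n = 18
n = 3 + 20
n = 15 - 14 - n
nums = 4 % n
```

Transformed code:
nums = n % nums
print(n)
n = 0 * n
n = 2 + n
nums = 2 - n
n = 18
n = 23
n = 1 - n
nums = 4 % n

8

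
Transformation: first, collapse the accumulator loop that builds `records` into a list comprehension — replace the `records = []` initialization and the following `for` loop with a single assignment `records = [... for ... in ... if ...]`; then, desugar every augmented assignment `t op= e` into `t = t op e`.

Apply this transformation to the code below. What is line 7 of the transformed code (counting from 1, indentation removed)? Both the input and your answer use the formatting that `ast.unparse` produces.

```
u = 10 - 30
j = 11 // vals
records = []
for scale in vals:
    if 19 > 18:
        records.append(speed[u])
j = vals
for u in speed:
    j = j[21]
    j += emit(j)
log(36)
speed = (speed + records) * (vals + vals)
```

j = j + emit(j)

Transformed code:
u = 10 - 30
j = 11 // vals
records = [speed[u] for scale in vals if 19 > 18]
j = vals
for u in speed:
    j = j[21]
    j = j + emit(j)
log(36)
speed = (speed + records) * (vals + vals)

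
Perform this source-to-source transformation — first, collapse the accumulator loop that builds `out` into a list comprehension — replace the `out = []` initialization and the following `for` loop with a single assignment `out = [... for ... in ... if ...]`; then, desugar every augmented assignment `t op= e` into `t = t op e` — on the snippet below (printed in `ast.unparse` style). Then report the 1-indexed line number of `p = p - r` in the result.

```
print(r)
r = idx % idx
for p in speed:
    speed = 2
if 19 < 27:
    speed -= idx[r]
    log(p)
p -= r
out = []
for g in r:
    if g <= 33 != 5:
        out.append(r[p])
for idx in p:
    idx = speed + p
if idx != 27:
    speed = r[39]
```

Transformed code:
print(r)
r = idx % idx
for p in speed:
    speed = 2
if 19 < 27:
    speed = speed - idx[r]
    log(p)
p = p - r
out = [r[p] for g in r if g <= 33 != 5]
for idx in p:
    idx = speed + p
if idx != 27:
    speed = r[39]

8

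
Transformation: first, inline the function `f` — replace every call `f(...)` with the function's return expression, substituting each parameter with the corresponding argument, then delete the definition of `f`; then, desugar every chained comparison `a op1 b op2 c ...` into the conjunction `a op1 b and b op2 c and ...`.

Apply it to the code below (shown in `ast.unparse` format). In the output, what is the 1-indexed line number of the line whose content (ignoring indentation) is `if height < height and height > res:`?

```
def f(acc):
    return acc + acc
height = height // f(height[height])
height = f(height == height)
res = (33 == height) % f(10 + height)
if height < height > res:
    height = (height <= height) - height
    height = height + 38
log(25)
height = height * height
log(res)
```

4

Transformed code:
height = height // (height[height] + height[height])
height = (height == height) + (height == height)
res = (33 == height) % (10 + height + (10 + height))
if height < height and height > res:
    height = (height <= height) - height
    height = height + 38
log(25)
height = height * height
log(res)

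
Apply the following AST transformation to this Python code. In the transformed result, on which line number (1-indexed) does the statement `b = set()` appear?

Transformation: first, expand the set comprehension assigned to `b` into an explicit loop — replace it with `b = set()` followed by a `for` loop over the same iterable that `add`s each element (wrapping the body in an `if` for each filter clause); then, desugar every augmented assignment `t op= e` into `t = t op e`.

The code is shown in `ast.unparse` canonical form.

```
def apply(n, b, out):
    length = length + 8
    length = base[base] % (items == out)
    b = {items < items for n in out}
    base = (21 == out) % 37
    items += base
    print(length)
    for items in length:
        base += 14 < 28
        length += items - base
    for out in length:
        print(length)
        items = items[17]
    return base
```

4

Transformed code:
def apply(n, b, out):
    length = length + 8
    length = base[base] % (items == out)
    b = set()
    for n in out:
        b.add(items < items)
    base = (21 == out) % 37
    items = items + base
    print(length)
    for items in length:
        base = base + (14 < 28)
        length = length + (items - base)
    for out in length:
        print(length)
        items = items[17]
    return base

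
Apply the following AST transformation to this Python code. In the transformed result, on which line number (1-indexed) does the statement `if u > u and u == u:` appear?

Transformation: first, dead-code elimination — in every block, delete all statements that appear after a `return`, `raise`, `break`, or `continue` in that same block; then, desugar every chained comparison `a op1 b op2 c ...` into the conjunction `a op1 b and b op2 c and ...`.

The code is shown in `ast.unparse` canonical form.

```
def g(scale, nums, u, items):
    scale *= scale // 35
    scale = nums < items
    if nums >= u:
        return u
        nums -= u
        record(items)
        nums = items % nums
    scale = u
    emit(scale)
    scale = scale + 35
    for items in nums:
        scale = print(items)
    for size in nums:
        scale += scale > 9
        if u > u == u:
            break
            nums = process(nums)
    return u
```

13

Transformed code:
def g(scale, nums, u, items):
    scale *= scale // 35
    scale = nums < items
    if nums >= u:
        return u
    scale = u
    emit(scale)
    scale = scale + 35
    for items in nums:
        scale = print(items)
    for size in nums:
        scale += scale > 9
        if u > u and u == u:
            break
    return u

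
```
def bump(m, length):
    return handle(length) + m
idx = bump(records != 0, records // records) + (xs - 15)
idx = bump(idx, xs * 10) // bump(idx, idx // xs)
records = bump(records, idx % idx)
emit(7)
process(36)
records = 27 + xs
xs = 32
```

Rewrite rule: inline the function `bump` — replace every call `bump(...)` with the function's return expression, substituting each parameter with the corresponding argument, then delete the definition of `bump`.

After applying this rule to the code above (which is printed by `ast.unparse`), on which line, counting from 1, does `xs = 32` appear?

Transformed code:
idx = handle(records // records) + (records != 0) + (xs - 15)
idx = (handle(xs * 10) + idx) // (handle(idx // xs) + idx)
records = handle(idx % idx) + records
emit(7)
process(36)
records = 27 + xs
xs = 32

7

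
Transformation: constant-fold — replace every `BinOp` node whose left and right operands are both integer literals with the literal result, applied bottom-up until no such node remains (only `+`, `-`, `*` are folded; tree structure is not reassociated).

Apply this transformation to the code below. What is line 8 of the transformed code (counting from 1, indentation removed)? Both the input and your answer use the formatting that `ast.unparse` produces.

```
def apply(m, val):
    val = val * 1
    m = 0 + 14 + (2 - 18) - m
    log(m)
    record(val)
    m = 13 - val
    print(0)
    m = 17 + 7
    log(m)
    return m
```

m = 24

Transformed code:
def apply(m, val):
    val = val * 1
    m = -2 - m
    log(m)
    record(val)
    m = 13 - val
    print(0)
    m = 24
    log(m)
    return m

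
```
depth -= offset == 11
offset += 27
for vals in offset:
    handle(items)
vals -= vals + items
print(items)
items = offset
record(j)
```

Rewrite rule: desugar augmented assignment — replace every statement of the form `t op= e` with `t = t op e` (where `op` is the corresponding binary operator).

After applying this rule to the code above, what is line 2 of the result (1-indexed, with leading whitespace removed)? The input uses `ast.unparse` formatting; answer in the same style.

Transformed code:
depth = depth - (offset == 11)
offset = offset + 27
for vals in offset:
    handle(items)
vals = vals - (vals + items)
print(items)
items = offset
record(j)

offset = offset + 27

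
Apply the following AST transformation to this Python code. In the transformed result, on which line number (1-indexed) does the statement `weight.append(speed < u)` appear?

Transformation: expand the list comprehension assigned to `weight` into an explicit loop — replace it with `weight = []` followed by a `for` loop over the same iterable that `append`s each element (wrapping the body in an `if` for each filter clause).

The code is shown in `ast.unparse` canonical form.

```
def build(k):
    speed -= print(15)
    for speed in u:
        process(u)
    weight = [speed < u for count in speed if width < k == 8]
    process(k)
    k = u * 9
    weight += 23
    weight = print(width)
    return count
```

8

Transformed code:
def build(k):
    speed -= print(15)
    for speed in u:
        process(u)
    weight = []
    for count in speed:
        if width < k == 8:
            weight.append(speed < u)
    process(k)
    k = u * 9
    weight += 23
    weight = print(width)
    return count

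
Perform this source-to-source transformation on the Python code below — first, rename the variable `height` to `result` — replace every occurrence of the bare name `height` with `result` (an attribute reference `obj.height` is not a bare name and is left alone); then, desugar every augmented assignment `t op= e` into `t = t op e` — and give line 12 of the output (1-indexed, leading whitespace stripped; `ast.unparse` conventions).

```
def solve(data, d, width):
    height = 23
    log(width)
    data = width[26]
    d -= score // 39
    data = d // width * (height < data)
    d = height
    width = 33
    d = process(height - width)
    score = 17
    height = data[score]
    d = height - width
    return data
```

d = result - width

Transformed code:
def solve(data, d, width):
    result = 23
    log(width)
    data = width[26]
    d = d - score // 39
    data = d // width * (result < data)
    d = result
    width = 33
    d = process(result - width)
    score = 17
    result = data[score]
    d = result - width
    return data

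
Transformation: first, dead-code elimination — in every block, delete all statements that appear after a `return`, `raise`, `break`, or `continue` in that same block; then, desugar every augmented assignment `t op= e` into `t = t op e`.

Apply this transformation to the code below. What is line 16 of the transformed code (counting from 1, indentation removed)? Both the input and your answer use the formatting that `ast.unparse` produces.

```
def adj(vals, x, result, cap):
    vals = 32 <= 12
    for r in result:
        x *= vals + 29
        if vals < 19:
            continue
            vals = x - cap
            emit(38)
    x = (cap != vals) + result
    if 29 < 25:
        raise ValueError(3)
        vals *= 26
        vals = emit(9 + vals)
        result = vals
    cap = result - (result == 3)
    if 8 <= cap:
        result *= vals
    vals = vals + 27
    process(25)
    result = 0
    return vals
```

Transformed code:
def adj(vals, x, result, cap):
    vals = 32 <= 12
    for r in result:
        x = x * (vals + 29)
        if vals < 19:
            continue
    x = (cap != vals) + result
    if 29 < 25:
        raise ValueError(3)
    cap = result - (result == 3)
    if 8 <= cap:
        result = result * vals
    vals = vals + 27
    process(25)
    result = 0
    return vals

return vals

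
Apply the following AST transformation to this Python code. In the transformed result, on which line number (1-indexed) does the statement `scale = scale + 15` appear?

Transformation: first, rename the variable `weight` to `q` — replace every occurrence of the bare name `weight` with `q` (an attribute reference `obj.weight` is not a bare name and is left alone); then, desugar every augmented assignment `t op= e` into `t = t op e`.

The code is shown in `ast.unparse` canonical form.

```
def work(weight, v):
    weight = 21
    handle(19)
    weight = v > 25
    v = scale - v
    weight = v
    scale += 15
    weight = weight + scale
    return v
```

7

Transformed code:
def work(q, v):
    q = 21
    handle(19)
    q = v > 25
    v = scale - v
    q = v
    scale = scale + 15
    q = q + scale
    return v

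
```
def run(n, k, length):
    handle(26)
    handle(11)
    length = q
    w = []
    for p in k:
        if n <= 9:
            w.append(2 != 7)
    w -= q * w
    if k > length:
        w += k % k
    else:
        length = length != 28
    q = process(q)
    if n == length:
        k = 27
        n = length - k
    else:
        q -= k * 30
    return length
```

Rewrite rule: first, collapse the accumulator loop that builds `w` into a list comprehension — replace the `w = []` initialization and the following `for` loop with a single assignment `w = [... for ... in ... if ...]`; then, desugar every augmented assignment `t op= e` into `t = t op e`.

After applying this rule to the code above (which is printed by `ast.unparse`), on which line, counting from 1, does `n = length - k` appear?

14

Transformed code:
def run(n, k, length):
    handle(26)
    handle(11)
    length = q
    w = [2 != 7 for p in k if n <= 9]
    w = w - q * w
    if k > length:
        w = w + k % k
    else:
        length = length != 28
    q = process(q)
    if n == length:
        k = 27
        n = length - k
    else:
        q = q - k * 30
    return length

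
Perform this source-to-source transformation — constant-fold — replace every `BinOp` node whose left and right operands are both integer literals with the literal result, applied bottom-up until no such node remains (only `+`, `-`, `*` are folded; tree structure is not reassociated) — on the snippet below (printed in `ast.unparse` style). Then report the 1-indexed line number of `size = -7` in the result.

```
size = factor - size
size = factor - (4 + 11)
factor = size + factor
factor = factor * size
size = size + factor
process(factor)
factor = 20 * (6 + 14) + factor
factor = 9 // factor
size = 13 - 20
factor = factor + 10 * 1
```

9

Transformed code:
size = factor - size
size = factor - 15
factor = size + factor
factor = factor * size
size = size + factor
process(factor)
factor = 400 + factor
factor = 9 // factor
size = -7
factor = factor + 10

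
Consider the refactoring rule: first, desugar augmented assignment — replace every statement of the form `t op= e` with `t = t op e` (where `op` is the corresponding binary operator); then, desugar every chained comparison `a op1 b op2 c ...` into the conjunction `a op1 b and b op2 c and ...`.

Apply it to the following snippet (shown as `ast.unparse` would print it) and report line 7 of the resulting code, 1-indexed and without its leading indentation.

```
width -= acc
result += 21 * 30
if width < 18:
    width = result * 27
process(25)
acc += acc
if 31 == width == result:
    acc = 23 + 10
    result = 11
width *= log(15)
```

if 31 == width and width == result:

Transformed code:
width = width - acc
result = result + 21 * 30
if width < 18:
    width = result * 27
process(25)
acc = acc + acc
if 31 == width and width == result:
    acc = 23 + 10
    result = 11
width = width * log(15)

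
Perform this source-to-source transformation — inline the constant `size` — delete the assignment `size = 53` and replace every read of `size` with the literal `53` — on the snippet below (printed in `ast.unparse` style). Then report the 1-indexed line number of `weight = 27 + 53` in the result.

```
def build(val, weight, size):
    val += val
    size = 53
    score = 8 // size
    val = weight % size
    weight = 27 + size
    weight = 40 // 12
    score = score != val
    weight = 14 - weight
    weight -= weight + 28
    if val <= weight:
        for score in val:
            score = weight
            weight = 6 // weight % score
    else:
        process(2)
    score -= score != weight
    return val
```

5

Transformed code:
def build(val, weight, size):
    val += val
    score = 8 // 53
    val = weight % 53
    weight = 27 + 53
    weight = 40 // 12
    score = score != val
    weight = 14 - weight
    weight -= weight + 28
    if val <= weight:
        for score in val:
            score = weight
            weight = 6 // weight % score
    else:
        process(2)
    score -= score != weight
    return val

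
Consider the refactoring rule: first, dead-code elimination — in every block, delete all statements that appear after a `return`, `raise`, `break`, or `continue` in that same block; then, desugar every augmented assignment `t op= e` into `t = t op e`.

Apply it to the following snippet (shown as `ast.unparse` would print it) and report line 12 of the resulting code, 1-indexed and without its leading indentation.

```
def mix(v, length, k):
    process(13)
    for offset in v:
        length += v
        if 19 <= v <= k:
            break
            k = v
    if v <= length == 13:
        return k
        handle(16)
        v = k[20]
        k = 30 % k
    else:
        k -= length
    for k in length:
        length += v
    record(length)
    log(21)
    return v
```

length = length + v

Transformed code:
def mix(v, length, k):
    process(13)
    for offset in v:
        length = length + v
        if 19 <= v <= k:
            break
    if v <= length == 13:
        return k
    else:
        k = k - length
    for k in length:
        length = length + v
    record(length)
    log(21)
    return v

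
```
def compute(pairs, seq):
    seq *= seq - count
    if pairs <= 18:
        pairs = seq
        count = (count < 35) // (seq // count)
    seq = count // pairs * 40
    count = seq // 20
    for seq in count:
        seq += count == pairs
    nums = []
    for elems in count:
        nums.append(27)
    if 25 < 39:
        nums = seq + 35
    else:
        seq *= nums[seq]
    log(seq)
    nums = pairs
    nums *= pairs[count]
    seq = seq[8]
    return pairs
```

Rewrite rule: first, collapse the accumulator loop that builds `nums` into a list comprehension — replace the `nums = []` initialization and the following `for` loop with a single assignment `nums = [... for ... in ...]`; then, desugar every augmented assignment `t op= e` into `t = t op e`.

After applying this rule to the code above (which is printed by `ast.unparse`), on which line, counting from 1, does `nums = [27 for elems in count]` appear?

10

Transformed code:
def compute(pairs, seq):
    seq = seq * (seq - count)
    if pairs <= 18:
        pairs = seq
        count = (count < 35) // (seq // count)
    seq = count // pairs * 40
    count = seq // 20
    for seq in count:
        seq = seq + (count == pairs)
    nums = [27 for elems in count]
    if 25 < 39:
        nums = seq + 35
    else:
        seq = seq * nums[seq]
    log(seq)
    nums = pairs
    nums = nums * pairs[count]
    seq = seq[8]
    return pairs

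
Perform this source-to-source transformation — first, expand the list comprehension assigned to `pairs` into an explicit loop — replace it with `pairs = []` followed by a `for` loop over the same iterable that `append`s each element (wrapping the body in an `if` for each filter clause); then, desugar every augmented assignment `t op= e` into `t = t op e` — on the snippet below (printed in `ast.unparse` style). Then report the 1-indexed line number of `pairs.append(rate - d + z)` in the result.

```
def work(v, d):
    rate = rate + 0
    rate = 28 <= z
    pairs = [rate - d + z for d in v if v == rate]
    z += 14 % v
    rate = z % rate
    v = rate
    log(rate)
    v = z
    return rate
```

Transformed code:
def work(v, d):
    rate = rate + 0
    rate = 28 <= z
    pairs = []
    for d in v:
        if v == rate:
            pairs.append(rate - d + z)
    z = z + 14 % v
    rate = z % rate
    v = rate
    log(rate)
    v = z
    return rate

7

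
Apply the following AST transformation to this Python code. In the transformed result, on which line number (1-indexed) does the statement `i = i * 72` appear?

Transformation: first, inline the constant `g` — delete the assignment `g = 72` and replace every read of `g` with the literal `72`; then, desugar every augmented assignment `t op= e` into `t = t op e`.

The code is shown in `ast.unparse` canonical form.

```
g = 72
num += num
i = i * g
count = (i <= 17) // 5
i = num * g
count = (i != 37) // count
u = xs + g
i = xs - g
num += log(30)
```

Transformed code:
num = num + num
i = i * 72
count = (i <= 17) // 5
i = num * 72
count = (i != 37) // count
u = xs + 72
i = xs - 72
num = num + log(30)

2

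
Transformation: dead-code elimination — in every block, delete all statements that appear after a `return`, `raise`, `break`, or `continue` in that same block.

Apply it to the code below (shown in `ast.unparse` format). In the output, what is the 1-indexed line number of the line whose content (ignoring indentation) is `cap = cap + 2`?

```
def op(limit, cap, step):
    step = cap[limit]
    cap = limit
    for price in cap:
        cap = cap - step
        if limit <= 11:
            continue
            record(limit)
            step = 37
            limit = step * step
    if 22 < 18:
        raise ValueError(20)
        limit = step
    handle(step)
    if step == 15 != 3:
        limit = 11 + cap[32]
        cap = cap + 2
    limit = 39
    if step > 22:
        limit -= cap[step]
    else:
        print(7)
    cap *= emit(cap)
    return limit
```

13

Transformed code:
def op(limit, cap, step):
    step = cap[limit]
    cap = limit
    for price in cap:
        cap = cap - step
        if limit <= 11:
            continue
    if 22 < 18:
        raise ValueError(20)
    handle(step)
    if step == 15 != 3:
        limit = 11 + cap[32]
        cap = cap + 2
    limit = 39
    if step > 22:
        limit -= cap[step]
    else:
        print(7)
    cap *= emit(cap)
    return limit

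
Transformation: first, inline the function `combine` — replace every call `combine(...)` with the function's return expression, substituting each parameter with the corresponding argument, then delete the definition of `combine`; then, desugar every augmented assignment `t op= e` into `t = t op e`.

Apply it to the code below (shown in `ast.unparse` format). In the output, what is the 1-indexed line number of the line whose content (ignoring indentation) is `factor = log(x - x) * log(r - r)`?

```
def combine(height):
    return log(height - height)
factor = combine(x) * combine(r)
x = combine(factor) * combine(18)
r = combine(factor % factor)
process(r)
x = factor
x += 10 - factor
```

Transformed code:
factor = log(x - x) * log(r - r)
x = log(factor - factor) * log(18 - 18)
r = log(factor % factor - factor % factor)
process(r)
x = factor
x = x + (10 - factor)

1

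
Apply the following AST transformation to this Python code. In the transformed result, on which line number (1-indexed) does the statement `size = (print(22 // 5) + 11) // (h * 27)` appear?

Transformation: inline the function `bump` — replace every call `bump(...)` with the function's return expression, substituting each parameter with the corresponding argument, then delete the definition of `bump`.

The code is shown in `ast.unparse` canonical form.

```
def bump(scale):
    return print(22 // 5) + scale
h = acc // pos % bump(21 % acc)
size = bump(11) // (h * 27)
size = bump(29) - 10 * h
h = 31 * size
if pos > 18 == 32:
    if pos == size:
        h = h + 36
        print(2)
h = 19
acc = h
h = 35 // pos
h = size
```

2

Transformed code:
h = acc // pos % (print(22 // 5) + 21 % acc)
size = (print(22 // 5) + 11) // (h * 27)
size = print(22 // 5) + 29 - 10 * h
h = 31 * size
if pos > 18 == 32:
    if pos == size:
        h = h + 36
        print(2)
h = 19
acc = h
h = 35 // pos
h = size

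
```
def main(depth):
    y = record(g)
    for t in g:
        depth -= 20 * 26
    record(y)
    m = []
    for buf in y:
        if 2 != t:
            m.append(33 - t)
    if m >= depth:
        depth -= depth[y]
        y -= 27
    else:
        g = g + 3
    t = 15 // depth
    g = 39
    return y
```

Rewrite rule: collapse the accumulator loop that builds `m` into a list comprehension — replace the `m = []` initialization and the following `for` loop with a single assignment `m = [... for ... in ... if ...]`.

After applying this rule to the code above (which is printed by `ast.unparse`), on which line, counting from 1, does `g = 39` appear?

13

Transformed code:
def main(depth):
    y = record(g)
    for t in g:
        depth -= 20 * 26
    record(y)
    m = [33 - t for buf in y if 2 != t]
    if m >= depth:
        depth -= depth[y]
        y -= 27
    else:
        g = g + 3
    t = 15 // depth
    g = 39
    return y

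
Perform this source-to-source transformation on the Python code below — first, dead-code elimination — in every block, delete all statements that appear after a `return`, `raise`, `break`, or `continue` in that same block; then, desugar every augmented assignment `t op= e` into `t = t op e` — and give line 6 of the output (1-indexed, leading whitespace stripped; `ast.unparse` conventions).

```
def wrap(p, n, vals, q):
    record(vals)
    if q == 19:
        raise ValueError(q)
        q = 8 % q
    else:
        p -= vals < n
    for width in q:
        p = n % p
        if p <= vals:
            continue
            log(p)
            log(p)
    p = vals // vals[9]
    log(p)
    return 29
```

p = p - (vals < n)

Transformed code:
def wrap(p, n, vals, q):
    record(vals)
    if q == 19:
        raise ValueError(q)
    else:
        p = p - (vals < n)
    for width in q:
        p = n % p
        if p <= vals:
            continue
    p = vals // vals[9]
    log(p)
    return 29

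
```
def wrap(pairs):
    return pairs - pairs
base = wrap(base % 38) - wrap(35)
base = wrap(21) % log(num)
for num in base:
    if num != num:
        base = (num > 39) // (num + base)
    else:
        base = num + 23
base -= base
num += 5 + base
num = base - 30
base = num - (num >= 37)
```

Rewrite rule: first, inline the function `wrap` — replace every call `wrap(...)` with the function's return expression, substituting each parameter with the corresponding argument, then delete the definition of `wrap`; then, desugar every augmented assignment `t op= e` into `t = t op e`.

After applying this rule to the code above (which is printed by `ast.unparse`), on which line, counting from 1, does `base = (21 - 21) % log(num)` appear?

2

Transformed code:
base = base % 38 - base % 38 - (35 - 35)
base = (21 - 21) % log(num)
for num in base:
    if num != num:
        base = (num > 39) // (num + base)
    else:
        base = num + 23
base = base - base
num = num + (5 + base)
num = base - 30
base = num - (num >= 37)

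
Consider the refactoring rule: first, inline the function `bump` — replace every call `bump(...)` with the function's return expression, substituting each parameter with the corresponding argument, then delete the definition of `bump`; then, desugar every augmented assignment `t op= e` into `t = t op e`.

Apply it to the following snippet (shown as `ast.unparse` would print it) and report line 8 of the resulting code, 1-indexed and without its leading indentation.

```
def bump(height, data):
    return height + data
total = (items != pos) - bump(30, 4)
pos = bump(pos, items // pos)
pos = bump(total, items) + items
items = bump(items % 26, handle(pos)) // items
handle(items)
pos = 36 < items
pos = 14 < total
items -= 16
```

items = items - 16

Transformed code:
total = (items != pos) - (30 + 4)
pos = pos + items // pos
pos = total + items + items
items = (items % 26 + handle(pos)) // items
handle(items)
pos = 36 < items
pos = 14 < total
items = items - 16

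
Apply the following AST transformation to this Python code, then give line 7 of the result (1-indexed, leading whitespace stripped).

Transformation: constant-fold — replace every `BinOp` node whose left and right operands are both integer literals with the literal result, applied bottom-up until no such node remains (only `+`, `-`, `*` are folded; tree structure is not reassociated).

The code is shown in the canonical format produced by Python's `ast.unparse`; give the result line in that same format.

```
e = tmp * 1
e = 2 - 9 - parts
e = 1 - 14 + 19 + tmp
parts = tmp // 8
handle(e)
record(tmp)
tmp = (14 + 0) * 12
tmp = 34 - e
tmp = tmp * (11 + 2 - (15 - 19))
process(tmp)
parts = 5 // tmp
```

Transformed code:
e = tmp * 1
e = -7 - parts
e = 6 + tmp
parts = tmp // 8
handle(e)
record(tmp)
tmp = 168
tmp = 34 - e
tmp = tmp * 17
process(tmp)
parts = 5 // tmp

tmp = 168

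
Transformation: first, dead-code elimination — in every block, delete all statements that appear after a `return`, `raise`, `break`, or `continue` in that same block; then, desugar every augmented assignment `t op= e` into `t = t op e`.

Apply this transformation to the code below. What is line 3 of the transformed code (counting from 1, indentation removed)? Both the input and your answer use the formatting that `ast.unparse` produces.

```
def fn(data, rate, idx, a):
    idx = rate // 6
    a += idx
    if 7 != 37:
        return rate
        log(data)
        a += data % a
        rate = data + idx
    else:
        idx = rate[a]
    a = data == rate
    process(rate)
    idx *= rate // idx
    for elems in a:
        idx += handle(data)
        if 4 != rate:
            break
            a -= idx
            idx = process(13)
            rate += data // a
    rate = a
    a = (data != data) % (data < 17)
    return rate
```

a = a + idx

Transformed code:
def fn(data, rate, idx, a):
    idx = rate // 6
    a = a + idx
    if 7 != 37:
        return rate
    else:
        idx = rate[a]
    a = data == rate
    process(rate)
    idx = idx * (rate // idx)
    for elems in a:
        idx = idx + handle(data)
        if 4 != rate:
            break
    rate = a
    a = (data != data) % (data < 17)
    return rate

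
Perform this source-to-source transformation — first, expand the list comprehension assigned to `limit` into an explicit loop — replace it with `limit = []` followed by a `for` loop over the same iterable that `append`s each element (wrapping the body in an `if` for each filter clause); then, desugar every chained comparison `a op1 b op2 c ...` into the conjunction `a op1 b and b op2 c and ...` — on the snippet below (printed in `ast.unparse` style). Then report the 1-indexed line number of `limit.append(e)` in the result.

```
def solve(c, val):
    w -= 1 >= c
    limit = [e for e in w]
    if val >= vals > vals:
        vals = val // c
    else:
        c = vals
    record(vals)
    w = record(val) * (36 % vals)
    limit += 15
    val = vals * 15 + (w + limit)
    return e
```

5

Transformed code:
def solve(c, val):
    w -= 1 >= c
    limit = []
    for e in w:
        limit.append(e)
    if val >= vals and vals > vals:
        vals = val // c
    else:
        c = vals
    record(vals)
    w = record(val) * (36 % vals)
    limit += 15
    val = vals * 15 + (w + limit)
    return e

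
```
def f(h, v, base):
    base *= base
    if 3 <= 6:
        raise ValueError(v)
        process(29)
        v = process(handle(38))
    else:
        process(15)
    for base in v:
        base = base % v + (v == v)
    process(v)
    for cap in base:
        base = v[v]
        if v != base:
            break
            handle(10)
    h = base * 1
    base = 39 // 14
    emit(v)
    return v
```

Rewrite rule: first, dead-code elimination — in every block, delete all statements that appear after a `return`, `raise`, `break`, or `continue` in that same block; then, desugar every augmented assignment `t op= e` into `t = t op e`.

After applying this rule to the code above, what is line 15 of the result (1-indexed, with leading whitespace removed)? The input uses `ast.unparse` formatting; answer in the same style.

Transformed code:
def f(h, v, base):
    base = base * base
    if 3 <= 6:
        raise ValueError(v)
    else:
        process(15)
    for base in v:
        base = base % v + (v == v)
    process(v)
    for cap in base:
        base = v[v]
        if v != base:
            break
    h = base * 1
    base = 39 // 14
    emit(v)
    return v

base = 39 // 14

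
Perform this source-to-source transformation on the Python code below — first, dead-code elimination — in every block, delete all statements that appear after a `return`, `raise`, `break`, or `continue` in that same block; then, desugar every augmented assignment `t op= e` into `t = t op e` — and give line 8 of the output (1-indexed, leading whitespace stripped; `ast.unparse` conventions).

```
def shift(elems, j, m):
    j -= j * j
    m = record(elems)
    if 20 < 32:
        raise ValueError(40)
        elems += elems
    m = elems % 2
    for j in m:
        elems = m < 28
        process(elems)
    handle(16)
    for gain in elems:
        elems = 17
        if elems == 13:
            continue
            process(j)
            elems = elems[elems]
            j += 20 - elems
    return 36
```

Transformed code:
def shift(elems, j, m):
    j = j - j * j
    m = record(elems)
    if 20 < 32:
        raise ValueError(40)
    m = elems % 2
    for j in m:
        elems = m < 28
        process(elems)
    handle(16)
    for gain in elems:
        elems = 17
        if elems == 13:
            continue
    return 36

elems = m < 28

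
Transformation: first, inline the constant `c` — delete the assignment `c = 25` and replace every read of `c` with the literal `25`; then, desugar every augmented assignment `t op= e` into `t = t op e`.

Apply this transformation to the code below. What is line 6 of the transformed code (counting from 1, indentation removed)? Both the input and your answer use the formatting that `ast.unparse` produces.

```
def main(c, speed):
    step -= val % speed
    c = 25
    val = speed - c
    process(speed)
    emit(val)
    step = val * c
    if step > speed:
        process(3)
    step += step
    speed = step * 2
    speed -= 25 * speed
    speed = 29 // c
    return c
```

Transformed code:
def main(c, speed):
    step = step - val % speed
    val = speed - 25
    process(speed)
    emit(val)
    step = val * 25
    if step > speed:
        process(3)
    step = step + step
    speed = step * 2
    speed = speed - 25 * speed
    speed = 29 // 25
    return 25

step = val * 25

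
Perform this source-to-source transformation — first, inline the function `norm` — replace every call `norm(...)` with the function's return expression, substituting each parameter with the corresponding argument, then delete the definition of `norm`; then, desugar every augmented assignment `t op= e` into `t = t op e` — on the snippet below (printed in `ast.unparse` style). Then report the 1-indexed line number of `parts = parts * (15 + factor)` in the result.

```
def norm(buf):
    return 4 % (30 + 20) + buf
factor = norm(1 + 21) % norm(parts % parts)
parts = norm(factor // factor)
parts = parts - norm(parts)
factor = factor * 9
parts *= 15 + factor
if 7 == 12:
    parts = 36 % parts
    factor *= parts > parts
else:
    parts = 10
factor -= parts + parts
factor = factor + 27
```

Transformed code:
factor = (4 % (30 + 20) + (1 + 21)) % (4 % (30 + 20) + parts % parts)
parts = 4 % (30 + 20) + factor // factor
parts = parts - (4 % (30 + 20) + parts)
factor = factor * 9
parts = parts * (15 + factor)
if 7 == 12:
    parts = 36 % parts
    factor = factor * (parts > parts)
else:
    parts = 10
factor = factor - (parts + parts)
factor = factor + 27

5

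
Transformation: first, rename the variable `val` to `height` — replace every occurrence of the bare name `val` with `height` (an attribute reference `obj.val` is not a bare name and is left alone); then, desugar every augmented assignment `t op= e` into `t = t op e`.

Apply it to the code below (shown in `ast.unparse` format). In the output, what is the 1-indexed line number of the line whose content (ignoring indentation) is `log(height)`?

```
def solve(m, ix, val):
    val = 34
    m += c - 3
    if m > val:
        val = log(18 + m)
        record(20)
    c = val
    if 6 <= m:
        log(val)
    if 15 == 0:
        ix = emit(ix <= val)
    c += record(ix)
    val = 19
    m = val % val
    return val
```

9

Transformed code:
def solve(m, ix, height):
    height = 34
    m = m + (c - 3)
    if m > height:
        height = log(18 + m)
        record(20)
    c = height
    if 6 <= m:
        log(height)
    if 15 == 0:
        ix = emit(ix <= height)
    c = c + record(ix)
    height = 19
    m = height % height
    return height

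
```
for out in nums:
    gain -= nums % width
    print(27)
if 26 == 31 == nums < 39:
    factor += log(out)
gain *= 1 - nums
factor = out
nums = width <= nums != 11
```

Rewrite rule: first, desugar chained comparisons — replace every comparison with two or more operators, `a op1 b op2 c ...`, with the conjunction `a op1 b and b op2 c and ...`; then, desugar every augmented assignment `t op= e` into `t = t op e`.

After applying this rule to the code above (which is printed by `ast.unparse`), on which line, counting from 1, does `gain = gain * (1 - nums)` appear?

6

Transformed code:
for out in nums:
    gain = gain - nums % width
    print(27)
if 26 == 31 and 31 == nums and (nums < 39):
    factor = factor + log(out)
gain = gain * (1 - nums)
factor = out
nums = width <= nums and nums != 11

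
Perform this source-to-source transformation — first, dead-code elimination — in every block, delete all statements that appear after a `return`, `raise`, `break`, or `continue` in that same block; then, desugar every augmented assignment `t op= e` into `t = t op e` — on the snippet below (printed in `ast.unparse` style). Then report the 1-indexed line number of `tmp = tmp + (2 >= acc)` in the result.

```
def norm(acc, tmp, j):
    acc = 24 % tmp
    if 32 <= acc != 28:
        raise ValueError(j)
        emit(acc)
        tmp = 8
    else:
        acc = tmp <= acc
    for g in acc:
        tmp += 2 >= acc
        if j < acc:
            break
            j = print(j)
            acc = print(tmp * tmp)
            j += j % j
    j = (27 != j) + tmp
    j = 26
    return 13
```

Transformed code:
def norm(acc, tmp, j):
    acc = 24 % tmp
    if 32 <= acc != 28:
        raise ValueError(j)
    else:
        acc = tmp <= acc
    for g in acc:
        tmp = tmp + (2 >= acc)
        if j < acc:
            break
    j = (27 != j) + tmp
    j = 26
    return 13

8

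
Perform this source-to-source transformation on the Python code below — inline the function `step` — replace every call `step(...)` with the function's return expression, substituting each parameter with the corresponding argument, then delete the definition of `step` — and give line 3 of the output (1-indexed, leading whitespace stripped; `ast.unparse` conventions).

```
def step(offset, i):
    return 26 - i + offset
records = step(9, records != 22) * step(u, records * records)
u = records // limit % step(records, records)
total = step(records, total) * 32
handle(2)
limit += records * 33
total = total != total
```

total = (26 - total + records) * 32

Transformed code:
records = (26 - (records != 22) + 9) * (26 - records * records + u)
u = records // limit % (26 - records + records)
total = (26 - total + records) * 32
handle(2)
limit += records * 33
total = total != total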